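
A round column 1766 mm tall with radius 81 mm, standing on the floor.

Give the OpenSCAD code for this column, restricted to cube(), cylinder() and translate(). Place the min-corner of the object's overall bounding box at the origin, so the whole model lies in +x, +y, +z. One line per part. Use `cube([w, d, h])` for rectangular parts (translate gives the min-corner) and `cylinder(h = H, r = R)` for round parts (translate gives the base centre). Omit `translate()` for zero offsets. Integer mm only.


translate([81, 81, 0]) cylinder(h = 1766, r = 81);


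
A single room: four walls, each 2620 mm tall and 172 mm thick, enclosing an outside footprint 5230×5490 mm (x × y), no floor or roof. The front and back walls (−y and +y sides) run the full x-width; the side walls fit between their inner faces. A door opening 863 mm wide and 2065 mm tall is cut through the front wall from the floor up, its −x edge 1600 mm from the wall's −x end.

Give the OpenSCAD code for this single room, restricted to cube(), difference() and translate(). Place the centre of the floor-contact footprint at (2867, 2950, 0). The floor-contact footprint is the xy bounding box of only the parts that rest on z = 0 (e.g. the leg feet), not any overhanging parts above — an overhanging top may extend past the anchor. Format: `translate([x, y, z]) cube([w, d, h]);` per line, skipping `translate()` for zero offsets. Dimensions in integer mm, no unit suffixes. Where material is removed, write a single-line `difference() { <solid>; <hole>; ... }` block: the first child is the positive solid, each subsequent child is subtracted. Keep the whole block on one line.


difference() { translate([252, 205, 0]) cube([5230, 172, 2620]); translate([1852, 205, 0]) cube([863, 172, 2065]); }
translate([252, 5523, 0]) cube([5230, 172, 2620]);
translate([252, 377, 0]) cube([172, 5146, 2620]);
translate([5310, 377, 0]) cube([172, 5146, 2620]);


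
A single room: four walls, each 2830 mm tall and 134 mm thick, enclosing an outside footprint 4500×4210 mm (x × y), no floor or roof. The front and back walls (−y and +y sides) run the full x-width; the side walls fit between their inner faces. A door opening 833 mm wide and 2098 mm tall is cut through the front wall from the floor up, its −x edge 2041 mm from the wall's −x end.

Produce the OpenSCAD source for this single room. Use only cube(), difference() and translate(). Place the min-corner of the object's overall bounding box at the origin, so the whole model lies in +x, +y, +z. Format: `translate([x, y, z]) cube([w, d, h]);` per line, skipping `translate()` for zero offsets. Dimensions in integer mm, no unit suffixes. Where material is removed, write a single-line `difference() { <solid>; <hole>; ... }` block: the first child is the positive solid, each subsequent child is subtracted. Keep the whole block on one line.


difference() { cube([4500, 134, 2830]); translate([2041, 0, 0]) cube([833, 134, 2098]); }
translate([0, 4076, 0]) cube([4500, 134, 2830]);
translate([0, 134, 0]) cube([134, 3942, 2830]);
translate([4366, 134, 0]) cube([134, 3942, 2830]);


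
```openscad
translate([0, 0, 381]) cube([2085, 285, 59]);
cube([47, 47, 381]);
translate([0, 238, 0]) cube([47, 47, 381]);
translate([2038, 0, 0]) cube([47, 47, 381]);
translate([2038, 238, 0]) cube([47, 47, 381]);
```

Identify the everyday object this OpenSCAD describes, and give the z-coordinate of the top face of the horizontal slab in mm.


A bench. The seat-top height is 440 mm.

A long slab on four corner posts — a bench. The slab sits at z = 381 with thickness 59, so the top is 381 + 59 = 440 mm.


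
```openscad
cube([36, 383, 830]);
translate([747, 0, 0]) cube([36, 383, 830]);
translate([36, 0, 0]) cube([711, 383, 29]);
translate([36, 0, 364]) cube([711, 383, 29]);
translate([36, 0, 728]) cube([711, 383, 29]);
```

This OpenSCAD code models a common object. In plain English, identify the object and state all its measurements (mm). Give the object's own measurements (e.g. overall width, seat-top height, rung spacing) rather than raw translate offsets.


An open bookshelf. Two side panels, each 36 mm thick, 383 mm deep and 830 mm tall, stand 783 mm apart (outside-to-outside). Between them sit 3 shelves, each 29 mm thick and 383 mm deep, spanning the full gap between the sides. The bottom shelf rests on the floor (its underside at z = 0) and the clear gap between one shelf's top and the next shelf's underside is 335 mm.


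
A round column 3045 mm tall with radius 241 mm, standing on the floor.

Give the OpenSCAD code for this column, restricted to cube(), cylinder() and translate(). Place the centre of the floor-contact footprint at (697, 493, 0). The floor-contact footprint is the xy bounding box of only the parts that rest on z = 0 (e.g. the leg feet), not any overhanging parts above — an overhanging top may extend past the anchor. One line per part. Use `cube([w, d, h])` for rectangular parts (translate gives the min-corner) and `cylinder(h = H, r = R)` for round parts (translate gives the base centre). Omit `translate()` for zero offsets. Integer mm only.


translate([697, 493, 0]) cylinder(h = 3045, r = 241);


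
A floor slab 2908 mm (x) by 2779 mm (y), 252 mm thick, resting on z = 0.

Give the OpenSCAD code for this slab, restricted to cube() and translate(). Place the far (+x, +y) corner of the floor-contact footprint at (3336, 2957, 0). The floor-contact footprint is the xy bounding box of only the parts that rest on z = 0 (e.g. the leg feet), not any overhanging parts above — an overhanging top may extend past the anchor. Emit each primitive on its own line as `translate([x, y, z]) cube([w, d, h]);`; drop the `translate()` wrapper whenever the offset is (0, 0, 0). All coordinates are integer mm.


translate([428, 178, 0]) cube([2908, 2779, 252]);


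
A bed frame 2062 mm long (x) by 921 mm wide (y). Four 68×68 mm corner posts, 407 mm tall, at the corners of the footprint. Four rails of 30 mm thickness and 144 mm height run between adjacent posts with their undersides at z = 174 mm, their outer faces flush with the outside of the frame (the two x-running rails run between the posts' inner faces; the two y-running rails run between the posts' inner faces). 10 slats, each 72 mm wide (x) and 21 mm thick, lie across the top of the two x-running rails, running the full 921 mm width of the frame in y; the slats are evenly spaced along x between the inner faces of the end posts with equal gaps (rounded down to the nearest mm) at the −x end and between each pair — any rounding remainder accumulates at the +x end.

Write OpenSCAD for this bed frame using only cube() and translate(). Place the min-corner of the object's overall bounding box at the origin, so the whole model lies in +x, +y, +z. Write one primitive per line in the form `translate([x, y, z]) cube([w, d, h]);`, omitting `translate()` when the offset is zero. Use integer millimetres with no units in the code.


cube([68, 68, 407]);
translate([0, 853, 0]) cube([68, 68, 407]);
translate([1994, 0, 0]) cube([68, 68, 407]);
translate([1994, 853, 0]) cube([68, 68, 407]);
translate([68, 0, 174]) cube([1926, 30, 144]);
translate([68, 891, 174]) cube([1926, 30, 144]);
translate([0, 68, 174]) cube([30, 785, 144]);
translate([2032, 68, 174]) cube([30, 785, 144]);
translate([177, 0, 318]) cube([72, 921, 21]);
translate([358, 0, 318]) cube([72, 921, 21]);
translate([539, 0, 318]) cube([72, 921, 21]);
translate([720, 0, 318]) cube([72, 921, 21]);
translate([901, 0, 318]) cube([72, 921, 21]);
translate([1082, 0, 318]) cube([72, 921, 21]);
translate([1263, 0, 318]) cube([72, 921, 21]);
translate([1444, 0, 318]) cube([72, 921, 21]);
translate([1625, 0, 318]) cube([72, 921, 21]);
translate([1806, 0, 318]) cube([72, 921, 21]);


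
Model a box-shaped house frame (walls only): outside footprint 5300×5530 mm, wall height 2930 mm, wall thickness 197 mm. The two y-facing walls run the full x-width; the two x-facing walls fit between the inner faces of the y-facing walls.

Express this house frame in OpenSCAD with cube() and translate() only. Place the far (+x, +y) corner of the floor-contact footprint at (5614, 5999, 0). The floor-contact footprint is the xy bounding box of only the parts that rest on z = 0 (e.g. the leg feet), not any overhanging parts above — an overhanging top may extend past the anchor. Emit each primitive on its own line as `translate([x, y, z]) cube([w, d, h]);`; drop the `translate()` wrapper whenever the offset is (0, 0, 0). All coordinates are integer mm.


translate([314, 469, 0]) cube([5300, 197, 2930]);
translate([314, 5802, 0]) cube([5300, 197, 2930]);
translate([314, 666, 0]) cube([197, 5136, 2930]);
translate([5417, 666, 0]) cube([197, 5136, 2930]);


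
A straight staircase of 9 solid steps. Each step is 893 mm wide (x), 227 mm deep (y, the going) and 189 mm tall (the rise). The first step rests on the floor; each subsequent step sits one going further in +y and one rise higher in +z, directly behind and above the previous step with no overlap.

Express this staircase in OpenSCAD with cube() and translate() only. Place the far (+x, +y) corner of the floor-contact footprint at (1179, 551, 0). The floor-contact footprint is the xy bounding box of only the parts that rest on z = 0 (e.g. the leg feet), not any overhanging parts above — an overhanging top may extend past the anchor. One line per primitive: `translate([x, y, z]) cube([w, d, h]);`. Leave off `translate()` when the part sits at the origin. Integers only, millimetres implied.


translate([286, 324, 0]) cube([893, 227, 189]);
translate([286, 551, 189]) cube([893, 227, 189]);
translate([286, 778, 378]) cube([893, 227, 189]);
translate([286, 1005, 567]) cube([893, 227, 189]);
translate([286, 1232, 756]) cube([893, 227, 189]);
translate([286, 1459, 945]) cube([893, 227, 189]);
translate([286, 1686, 1134]) cube([893, 227, 189]);
translate([286, 1913, 1323]) cube([893, 227, 189]);
translate([286, 2140, 1512]) cube([893, 227, 189]);


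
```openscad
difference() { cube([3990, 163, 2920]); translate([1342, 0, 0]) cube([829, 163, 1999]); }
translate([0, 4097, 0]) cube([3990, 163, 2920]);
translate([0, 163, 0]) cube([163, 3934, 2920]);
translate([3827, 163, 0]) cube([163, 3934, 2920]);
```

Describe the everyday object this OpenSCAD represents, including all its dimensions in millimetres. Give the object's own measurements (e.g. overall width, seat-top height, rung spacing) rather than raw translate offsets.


A single room: four walls, each 2920 mm tall and 163 mm thick, enclosing an outside footprint 3990×4260 mm (x × y), no floor or roof. The front and back walls (−y and +y sides) run the full x-width; the side walls fit between their inner faces. A door opening 829 mm wide and 1999 mm tall is cut through the front wall from the floor up, its −x edge 1342 mm from the wall's −x end.


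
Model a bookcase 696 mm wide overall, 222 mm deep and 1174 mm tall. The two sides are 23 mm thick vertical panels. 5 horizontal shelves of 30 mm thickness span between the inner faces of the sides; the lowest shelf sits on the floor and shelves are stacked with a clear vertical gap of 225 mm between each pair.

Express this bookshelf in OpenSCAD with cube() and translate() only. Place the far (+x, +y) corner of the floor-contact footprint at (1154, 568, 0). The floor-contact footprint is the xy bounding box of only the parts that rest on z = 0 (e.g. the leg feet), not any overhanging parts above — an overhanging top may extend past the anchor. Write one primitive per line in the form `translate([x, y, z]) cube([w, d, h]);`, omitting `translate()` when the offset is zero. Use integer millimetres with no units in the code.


translate([458, 346, 0]) cube([23, 222, 1174]);
translate([1131, 346, 0]) cube([23, 222, 1174]);
translate([481, 346, 0]) cube([650, 222, 30]);
translate([481, 346, 255]) cube([650, 222, 30]);
translate([481, 346, 510]) cube([650, 222, 30]);
translate([481, 346, 765]) cube([650, 222, 30]);
translate([481, 346, 1020]) cube([650, 222, 30]);


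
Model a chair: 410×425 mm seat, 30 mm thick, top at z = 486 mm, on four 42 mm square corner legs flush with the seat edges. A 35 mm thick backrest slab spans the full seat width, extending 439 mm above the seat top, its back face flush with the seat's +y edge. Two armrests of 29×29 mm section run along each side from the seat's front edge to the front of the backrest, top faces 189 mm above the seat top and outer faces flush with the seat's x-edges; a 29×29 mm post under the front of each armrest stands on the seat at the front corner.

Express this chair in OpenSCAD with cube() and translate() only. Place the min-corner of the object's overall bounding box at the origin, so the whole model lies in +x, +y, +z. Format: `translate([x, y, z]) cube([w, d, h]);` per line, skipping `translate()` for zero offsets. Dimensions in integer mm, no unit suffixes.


translate([0, 0, 456]) cube([410, 425, 30]);
cube([42, 42, 456]);
translate([368, 0, 0]) cube([42, 42, 456]);
translate([0, 383, 0]) cube([42, 42, 456]);
translate([368, 383, 0]) cube([42, 42, 456]);
translate([0, 390, 486]) cube([410, 35, 439]);
translate([0, 0, 646]) cube([29, 390, 29]);
translate([381, 0, 646]) cube([29, 390, 29]);
translate([0, 0, 486]) cube([29, 29, 160]);
translate([381, 0, 486]) cube([29, 29, 160]);


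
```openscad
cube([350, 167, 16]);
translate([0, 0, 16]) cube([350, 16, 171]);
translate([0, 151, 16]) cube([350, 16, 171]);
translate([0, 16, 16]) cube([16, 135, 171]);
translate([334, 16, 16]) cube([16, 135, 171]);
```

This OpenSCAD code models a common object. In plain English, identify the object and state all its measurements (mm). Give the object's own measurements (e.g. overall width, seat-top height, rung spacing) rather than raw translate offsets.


An open-topped rectangular box: outside dimensions 350×167×187 mm, with a uniform wall and base thickness of 16 mm. The base is a full 350×167 slab on the floor; four walls sit on top of the base. The front and back walls (the −y and +y sides) span the full width; the two side walls fit between them.


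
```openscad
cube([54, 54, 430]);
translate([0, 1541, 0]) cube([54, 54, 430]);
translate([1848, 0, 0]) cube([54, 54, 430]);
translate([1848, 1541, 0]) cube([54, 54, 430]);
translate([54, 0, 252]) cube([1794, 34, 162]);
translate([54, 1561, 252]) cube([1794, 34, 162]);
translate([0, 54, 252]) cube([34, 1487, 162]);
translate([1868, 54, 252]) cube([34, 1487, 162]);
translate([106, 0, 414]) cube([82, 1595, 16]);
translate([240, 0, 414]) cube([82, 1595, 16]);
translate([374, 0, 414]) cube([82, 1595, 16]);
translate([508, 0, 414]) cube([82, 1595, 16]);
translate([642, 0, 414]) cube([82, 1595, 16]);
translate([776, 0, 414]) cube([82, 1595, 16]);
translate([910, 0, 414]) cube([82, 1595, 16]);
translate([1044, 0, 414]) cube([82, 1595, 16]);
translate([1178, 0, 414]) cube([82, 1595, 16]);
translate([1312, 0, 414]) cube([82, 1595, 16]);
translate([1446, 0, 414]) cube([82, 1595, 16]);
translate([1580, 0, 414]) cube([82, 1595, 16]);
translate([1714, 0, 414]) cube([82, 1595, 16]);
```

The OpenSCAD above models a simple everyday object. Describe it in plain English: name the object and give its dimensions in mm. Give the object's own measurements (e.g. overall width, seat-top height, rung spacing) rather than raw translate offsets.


A bed frame 1902 mm long (x) by 1595 mm wide (y). Four 54×54 mm corner posts, 430 mm tall, at the corners of the footprint. Four rails of 34 mm thickness and 162 mm height run between adjacent posts with their undersides at z = 252 mm, their outer faces flush with the outside of the frame (the two x-running rails run between the posts' inner faces; the two y-running rails run between the posts' inner faces). 13 slats, each 82 mm wide (x) and 16 mm thick, lie across the top of the two x-running rails, running the full 1595 mm width of the frame in y; along x they sit between the end posts with a 52 mm gap after the −x posts and between neighbouring slats and before the +x posts.


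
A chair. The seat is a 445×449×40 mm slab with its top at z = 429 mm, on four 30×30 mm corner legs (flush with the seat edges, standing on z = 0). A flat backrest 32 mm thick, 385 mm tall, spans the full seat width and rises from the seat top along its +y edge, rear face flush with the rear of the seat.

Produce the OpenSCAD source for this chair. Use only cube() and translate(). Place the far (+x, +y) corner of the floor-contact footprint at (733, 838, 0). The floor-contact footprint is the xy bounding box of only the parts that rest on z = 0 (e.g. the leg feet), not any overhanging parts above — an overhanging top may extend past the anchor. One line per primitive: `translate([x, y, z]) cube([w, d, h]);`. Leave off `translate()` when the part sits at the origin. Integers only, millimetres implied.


// leg_h = 429 - 40 = 389
translate([288, 389, 389]) cube([445, 449, 40]);
translate([288, 389, 0]) cube([30, 30, 389]);
translate([703, 389, 0]) cube([30, 30, 389]);
translate([288, 808, 0]) cube([30, 30, 389]);
translate([703, 808, 0]) cube([30, 30, 389]);
translate([288, 806, 429]) cube([445, 32, 385]);


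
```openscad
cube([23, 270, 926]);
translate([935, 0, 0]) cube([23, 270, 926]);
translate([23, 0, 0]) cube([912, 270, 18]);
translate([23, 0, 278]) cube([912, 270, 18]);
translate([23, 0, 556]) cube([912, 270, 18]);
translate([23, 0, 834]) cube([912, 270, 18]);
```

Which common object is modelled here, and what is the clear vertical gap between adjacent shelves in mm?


A bookshelf. The clear shelf gap is 260 mm.

Two tall side panels with 4 horizontal boards between them — a bookshelf. The first two shelf undersides are at z = 0 and z = 278; with shelf thickness 18, the clear gap is 278 − 0 − 18 = 260 mm.


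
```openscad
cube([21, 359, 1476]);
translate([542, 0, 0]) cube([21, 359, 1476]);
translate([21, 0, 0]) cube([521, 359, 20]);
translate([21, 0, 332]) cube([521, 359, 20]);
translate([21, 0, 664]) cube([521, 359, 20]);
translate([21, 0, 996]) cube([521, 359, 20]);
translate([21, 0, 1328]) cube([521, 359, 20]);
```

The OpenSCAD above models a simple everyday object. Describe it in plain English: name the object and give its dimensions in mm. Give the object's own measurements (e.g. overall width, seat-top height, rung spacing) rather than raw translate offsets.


An open bookshelf. Two side panels, each 21 mm thick, 359 mm deep and 1476 mm tall, stand 563 mm apart (outside-to-outside). Between them sit 5 shelves, each 20 mm thick and 359 mm deep, spanning the full gap between the sides. The bottom shelf rests on the floor (its underside at z = 0) and the clear gap between one shelf's top and the next shelf's underside is 312 mm.


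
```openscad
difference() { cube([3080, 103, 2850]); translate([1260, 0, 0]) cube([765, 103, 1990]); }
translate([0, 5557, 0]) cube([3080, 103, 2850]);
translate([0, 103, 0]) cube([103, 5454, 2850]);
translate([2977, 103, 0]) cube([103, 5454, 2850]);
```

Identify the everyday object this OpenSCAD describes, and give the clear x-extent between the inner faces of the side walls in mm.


A single room. The interior width is 2874 mm.

Four walls enclosing a rectangle with a door in the front wall — a room. Outside width 3080 minus two 103 mm walls gives 2874 mm.


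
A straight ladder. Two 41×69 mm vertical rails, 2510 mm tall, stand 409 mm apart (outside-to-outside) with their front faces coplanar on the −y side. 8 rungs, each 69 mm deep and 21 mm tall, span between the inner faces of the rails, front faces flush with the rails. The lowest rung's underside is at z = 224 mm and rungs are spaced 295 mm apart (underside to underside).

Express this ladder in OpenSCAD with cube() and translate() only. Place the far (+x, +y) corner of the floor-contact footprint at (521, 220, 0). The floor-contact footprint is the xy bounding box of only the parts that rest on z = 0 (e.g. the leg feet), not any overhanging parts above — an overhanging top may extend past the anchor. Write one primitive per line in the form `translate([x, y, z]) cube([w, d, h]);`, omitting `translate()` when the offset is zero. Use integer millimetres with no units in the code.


translate([112, 151, 0]) cube([41, 69, 2510]);
translate([480, 151, 0]) cube([41, 69, 2510]);
translate([153, 151, 224]) cube([327, 69, 21]);
translate([153, 151, 519]) cube([327, 69, 21]);
translate([153, 151, 814]) cube([327, 69, 21]);
translate([153, 151, 1109]) cube([327, 69, 21]);
translate([153, 151, 1404]) cube([327, 69, 21]);
translate([153, 151, 1699]) cube([327, 69, 21]);
translate([153, 151, 1994]) cube([327, 69, 21]);
translate([153, 151, 2289]) cube([327, 69, 21]);


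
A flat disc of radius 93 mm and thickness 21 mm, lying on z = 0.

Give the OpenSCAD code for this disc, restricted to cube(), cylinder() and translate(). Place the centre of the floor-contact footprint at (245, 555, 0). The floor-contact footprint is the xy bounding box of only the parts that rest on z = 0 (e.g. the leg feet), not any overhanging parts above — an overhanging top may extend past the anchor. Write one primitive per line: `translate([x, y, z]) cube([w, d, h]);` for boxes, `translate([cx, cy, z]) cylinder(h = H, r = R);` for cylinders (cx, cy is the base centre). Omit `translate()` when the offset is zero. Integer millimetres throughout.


translate([245, 555, 0]) cylinder(h = 21, r = 93);


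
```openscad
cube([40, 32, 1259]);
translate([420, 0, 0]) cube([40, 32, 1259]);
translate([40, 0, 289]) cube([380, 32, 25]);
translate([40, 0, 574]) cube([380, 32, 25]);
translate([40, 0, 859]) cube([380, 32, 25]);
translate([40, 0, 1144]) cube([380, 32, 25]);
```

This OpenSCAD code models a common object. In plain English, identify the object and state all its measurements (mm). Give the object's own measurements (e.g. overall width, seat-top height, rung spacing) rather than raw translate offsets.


A straight ladder. Two 40×32 mm vertical rails, 1259 mm tall, stand 460 mm apart (outside-to-outside) with their front faces coplanar on the −y side. 4 rungs, each 32 mm deep and 25 mm tall, span between the inner faces of the rails, front faces flush with the rails. The lowest rung's underside is at z = 289 mm and rungs are spaced 285 mm apart (underside to underside).


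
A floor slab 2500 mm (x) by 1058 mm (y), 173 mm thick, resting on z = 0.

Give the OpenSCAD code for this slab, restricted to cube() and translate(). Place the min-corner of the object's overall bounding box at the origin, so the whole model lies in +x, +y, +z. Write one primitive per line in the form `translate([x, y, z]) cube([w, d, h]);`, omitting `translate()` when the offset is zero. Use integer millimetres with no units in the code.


cube([2500, 1058, 173]);


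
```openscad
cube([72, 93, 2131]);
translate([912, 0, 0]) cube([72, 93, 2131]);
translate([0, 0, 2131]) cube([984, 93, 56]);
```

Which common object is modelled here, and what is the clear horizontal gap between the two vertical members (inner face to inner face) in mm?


A door frame. The clear opening width is 840 mm.

Two 2131 mm tall posts with a header on top — a door frame. The left jamb is 72 mm wide at x = 0; the right jamb starts at x = 912. The clear opening is 912 − 72 = 840 mm.


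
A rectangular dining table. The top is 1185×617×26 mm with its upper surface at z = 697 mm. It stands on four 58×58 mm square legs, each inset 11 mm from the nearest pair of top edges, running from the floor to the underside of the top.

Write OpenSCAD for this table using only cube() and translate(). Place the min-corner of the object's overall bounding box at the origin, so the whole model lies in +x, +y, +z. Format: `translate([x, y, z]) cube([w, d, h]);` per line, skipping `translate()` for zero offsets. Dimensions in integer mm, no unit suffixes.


// leg_h = 697 - 26 = 671
translate([0, 0, 671]) cube([1185, 617, 26]);
translate([11, 11, 0]) cube([58, 58, 671]);
translate([1116, 11, 0]) cube([58, 58, 671]);
translate([11, 548, 0]) cube([58, 58, 671]);
translate([1116, 548, 0]) cube([58, 58, 671]);


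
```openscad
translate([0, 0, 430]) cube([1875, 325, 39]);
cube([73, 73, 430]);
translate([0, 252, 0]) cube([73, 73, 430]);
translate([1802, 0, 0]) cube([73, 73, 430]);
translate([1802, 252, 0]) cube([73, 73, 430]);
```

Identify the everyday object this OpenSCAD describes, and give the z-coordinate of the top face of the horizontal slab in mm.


A bench. The seat-top height is 469 mm.

A long slab on four corner posts — a bench. The slab sits at z = 430 with thickness 39, so the top is 430 + 39 = 469 mm.


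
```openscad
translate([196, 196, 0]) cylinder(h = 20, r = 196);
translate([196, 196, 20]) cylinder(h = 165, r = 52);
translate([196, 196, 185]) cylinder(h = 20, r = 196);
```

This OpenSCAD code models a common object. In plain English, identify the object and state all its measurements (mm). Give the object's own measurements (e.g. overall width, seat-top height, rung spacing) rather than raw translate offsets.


A spool: two coaxial disc flanges of radius 196 mm and thickness 20 mm, joined by a core cylinder of radius 52 mm and height 165 mm. The lower flange rests on z = 0 and the three cylinders share a vertical axis.


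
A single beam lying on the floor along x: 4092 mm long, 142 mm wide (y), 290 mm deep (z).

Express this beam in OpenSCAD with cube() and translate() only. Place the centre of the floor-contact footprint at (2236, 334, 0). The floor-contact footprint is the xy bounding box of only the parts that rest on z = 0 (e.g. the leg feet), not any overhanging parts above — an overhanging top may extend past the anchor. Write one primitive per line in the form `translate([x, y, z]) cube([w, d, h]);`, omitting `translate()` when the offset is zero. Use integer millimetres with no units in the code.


translate([190, 263, 0]) cube([4092, 142, 290]);


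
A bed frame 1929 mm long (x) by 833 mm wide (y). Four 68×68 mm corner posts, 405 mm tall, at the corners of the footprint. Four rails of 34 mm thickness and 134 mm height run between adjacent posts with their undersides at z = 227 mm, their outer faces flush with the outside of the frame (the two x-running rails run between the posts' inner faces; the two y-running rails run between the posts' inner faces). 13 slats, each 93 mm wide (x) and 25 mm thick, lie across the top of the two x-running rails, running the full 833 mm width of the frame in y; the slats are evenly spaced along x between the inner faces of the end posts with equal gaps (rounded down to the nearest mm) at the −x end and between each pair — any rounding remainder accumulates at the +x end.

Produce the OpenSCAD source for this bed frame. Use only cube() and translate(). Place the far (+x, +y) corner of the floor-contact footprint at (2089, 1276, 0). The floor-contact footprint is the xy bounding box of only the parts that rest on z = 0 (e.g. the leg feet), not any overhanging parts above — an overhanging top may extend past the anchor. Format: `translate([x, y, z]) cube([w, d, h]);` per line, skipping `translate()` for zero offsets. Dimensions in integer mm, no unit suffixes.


translate([160, 443, 0]) cube([68, 68, 405]);
translate([160, 1208, 0]) cube([68, 68, 405]);
translate([2021, 443, 0]) cube([68, 68, 405]);
translate([2021, 1208, 0]) cube([68, 68, 405]);
translate([228, 443, 227]) cube([1793, 34, 134]);
translate([228, 1242, 227]) cube([1793, 34, 134]);
translate([160, 511, 227]) cube([34, 697, 134]);
translate([2055, 511, 227]) cube([34, 697, 134]);
translate([269, 443, 361]) cube([93, 833, 25]);
translate([403, 443, 361]) cube([93, 833, 25]);
translate([537, 443, 361]) cube([93, 833, 25]);
translate([671, 443, 361]) cube([93, 833, 25]);
translate([805, 443, 361]) cube([93, 833, 25]);
translate([939, 443, 361]) cube([93, 833, 25]);
translate([1073, 443, 361]) cube([93, 833, 25]);
translate([1207, 443, 361]) cube([93, 833, 25]);
translate([1341, 443, 361]) cube([93, 833, 25]);
translate([1475, 443, 361]) cube([93, 833, 25]);
translate([1609, 443, 361]) cube([93, 833, 25]);
translate([1743, 443, 361]) cube([93, 833, 25]);
translate([1877, 443, 361]) cube([93, 833, 25]);


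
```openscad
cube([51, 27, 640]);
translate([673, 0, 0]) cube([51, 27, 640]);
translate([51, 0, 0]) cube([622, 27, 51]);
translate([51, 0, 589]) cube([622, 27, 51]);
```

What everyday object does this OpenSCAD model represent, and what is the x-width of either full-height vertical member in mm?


A picture frame. The border width is 51 mm.

Four thin pieces enclosing a rectangular opening — a picture frame. The two full-height stiles are 640 mm tall; the top rail sits at z = 589 and is 51 mm tall, so the border above the opening is 640 − 589 = 51 mm, matching the stile x-width.


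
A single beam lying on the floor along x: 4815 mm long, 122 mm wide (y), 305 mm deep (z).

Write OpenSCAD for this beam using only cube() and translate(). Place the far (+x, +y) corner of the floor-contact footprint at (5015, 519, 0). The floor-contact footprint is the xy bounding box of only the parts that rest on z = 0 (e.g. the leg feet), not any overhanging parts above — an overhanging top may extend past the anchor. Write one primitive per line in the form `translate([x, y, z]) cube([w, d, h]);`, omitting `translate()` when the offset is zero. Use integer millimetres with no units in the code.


translate([200, 397, 0]) cube([4815, 122, 305]);


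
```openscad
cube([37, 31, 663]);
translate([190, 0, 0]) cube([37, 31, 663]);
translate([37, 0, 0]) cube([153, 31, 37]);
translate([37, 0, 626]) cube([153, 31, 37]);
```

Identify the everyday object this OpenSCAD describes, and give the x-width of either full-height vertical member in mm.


A picture frame. The border width is 37 mm.

Four thin pieces enclosing a rectangular opening — a picture frame. The two full-height stiles are 663 mm tall; the top rail sits at z = 626 and is 37 mm tall, so the border above the opening is 663 − 626 = 37 mm, matching the stile x-width.


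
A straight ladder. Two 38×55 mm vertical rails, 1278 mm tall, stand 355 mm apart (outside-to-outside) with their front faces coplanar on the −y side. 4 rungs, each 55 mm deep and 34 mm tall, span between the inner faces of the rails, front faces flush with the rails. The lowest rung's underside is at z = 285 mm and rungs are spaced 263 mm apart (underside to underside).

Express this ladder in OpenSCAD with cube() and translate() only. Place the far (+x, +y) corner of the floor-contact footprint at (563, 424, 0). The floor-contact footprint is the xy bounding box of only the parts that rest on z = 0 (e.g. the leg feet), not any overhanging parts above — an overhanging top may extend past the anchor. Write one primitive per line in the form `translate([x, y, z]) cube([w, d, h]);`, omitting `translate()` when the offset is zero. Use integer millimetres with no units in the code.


translate([208, 369, 0]) cube([38, 55, 1278]);
translate([525, 369, 0]) cube([38, 55, 1278]);
translate([246, 369, 285]) cube([279, 55, 34]);
translate([246, 369, 548]) cube([279, 55, 34]);
translate([246, 369, 811]) cube([279, 55, 34]);
translate([246, 369, 1074]) cube([279, 55, 34]);


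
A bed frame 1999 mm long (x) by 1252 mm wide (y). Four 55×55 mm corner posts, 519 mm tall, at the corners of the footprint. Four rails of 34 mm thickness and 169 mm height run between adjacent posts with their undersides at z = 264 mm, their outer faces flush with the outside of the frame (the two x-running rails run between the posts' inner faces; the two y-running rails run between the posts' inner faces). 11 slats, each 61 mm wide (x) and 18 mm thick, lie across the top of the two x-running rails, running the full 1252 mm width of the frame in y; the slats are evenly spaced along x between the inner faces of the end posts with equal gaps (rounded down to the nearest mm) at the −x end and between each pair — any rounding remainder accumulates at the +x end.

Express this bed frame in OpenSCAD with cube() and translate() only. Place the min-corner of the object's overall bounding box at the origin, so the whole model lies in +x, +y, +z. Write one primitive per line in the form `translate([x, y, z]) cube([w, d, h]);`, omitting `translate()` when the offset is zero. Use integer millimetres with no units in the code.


cube([55, 55, 519]);
translate([0, 1197, 0]) cube([55, 55, 519]);
translate([1944, 0, 0]) cube([55, 55, 519]);
translate([1944, 1197, 0]) cube([55, 55, 519]);
translate([55, 0, 264]) cube([1889, 34, 169]);
translate([55, 1218, 264]) cube([1889, 34, 169]);
translate([0, 55, 264]) cube([34, 1142, 169]);
translate([1965, 55, 264]) cube([34, 1142, 169]);
translate([156, 0, 433]) cube([61, 1252, 18]);
translate([318, 0, 433]) cube([61, 1252, 18]);
translate([480, 0, 433]) cube([61, 1252, 18]);
translate([642, 0, 433]) cube([61, 1252, 18]);
translate([804, 0, 433]) cube([61, 1252, 18]);
translate([966, 0, 433]) cube([61, 1252, 18]);
translate([1128, 0, 433]) cube([61, 1252, 18]);
translate([1290, 0, 433]) cube([61, 1252, 18]);
translate([1452, 0, 433]) cube([61, 1252, 18]);
translate([1614, 0, 433]) cube([61, 1252, 18]);
translate([1776, 0, 433]) cube([61, 1252, 18]);


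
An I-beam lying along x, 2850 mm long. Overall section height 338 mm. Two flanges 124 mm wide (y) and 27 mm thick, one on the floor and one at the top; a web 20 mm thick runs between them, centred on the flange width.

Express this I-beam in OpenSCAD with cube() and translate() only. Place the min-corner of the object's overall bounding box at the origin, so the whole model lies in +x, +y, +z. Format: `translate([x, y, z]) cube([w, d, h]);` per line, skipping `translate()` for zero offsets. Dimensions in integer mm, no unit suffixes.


cube([2850, 124, 27]);
translate([0, 52, 27]) cube([2850, 20, 284]);
translate([0, 0, 311]) cube([2850, 124, 27]);


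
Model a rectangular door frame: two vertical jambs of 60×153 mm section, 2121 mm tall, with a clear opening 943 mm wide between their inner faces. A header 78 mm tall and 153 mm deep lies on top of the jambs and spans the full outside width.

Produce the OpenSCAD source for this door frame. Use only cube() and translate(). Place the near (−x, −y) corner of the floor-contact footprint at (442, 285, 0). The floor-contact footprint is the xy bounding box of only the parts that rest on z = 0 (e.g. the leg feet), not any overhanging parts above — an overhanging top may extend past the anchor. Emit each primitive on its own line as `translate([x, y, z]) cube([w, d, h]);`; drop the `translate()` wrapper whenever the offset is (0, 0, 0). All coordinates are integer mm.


translate([442, 285, 0]) cube([60, 153, 2121]);
translate([1445, 285, 0]) cube([60, 153, 2121]);
translate([442, 285, 2121]) cube([1063, 153, 78]);


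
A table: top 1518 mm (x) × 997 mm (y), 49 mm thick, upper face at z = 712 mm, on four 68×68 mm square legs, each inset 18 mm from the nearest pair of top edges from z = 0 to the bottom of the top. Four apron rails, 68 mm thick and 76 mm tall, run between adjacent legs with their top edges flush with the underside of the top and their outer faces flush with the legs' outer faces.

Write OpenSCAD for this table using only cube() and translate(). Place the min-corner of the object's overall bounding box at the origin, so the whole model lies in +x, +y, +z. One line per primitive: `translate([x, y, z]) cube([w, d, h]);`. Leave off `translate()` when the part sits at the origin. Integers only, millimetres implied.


translate([0, 0, 663]) cube([1518, 997, 49]);
translate([18, 18, 0]) cube([68, 68, 663]);
translate([1432, 18, 0]) cube([68, 68, 663]);
translate([18, 911, 0]) cube([68, 68, 663]);
translate([1432, 911, 0]) cube([68, 68, 663]);
translate([86, 18, 587]) cube([1346, 68, 76]);
translate([86, 911, 587]) cube([1346, 68, 76]);
translate([18, 86, 587]) cube([68, 825, 76]);
translate([1432, 86, 587]) cube([68, 825, 76]);


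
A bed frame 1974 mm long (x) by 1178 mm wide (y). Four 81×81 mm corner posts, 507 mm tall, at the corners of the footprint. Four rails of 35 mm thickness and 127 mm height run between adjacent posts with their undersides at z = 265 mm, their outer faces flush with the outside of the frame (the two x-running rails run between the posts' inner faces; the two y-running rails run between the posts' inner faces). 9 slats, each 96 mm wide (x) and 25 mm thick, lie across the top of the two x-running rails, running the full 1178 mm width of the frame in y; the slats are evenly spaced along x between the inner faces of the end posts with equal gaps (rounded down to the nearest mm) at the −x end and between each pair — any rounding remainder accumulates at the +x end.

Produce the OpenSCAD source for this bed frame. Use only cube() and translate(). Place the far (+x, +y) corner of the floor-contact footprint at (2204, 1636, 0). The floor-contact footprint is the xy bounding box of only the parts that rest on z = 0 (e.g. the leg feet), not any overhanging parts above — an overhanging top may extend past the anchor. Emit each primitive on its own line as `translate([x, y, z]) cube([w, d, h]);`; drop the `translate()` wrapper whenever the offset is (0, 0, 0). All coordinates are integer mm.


translate([230, 458, 0]) cube([81, 81, 507]);
translate([230, 1555, 0]) cube([81, 81, 507]);
translate([2123, 458, 0]) cube([81, 81, 507]);
translate([2123, 1555, 0]) cube([81, 81, 507]);
translate([311, 458, 265]) cube([1812, 35, 127]);
translate([311, 1601, 265]) cube([1812, 35, 127]);
translate([230, 539, 265]) cube([35, 1016, 127]);
translate([2169, 539, 265]) cube([35, 1016, 127]);
translate([405, 458, 392]) cube([96, 1178, 25]);
translate([595, 458, 392]) cube([96, 1178, 25]);
translate([785, 458, 392]) cube([96, 1178, 25]);
translate([975, 458, 392]) cube([96, 1178, 25]);
translate([1165, 458, 392]) cube([96, 1178, 25]);
translate([1355, 458, 392]) cube([96, 1178, 25]);
translate([1545, 458, 392]) cube([96, 1178, 25]);
translate([1735, 458, 392]) cube([96, 1178, 25]);
translate([1925, 458, 392]) cube([96, 1178, 25]);


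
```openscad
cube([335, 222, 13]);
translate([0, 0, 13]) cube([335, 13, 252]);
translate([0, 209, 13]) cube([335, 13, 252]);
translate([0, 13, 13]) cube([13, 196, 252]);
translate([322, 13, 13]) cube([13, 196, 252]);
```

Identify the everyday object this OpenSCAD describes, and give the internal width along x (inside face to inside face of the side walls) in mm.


An open box. The internal width is 309 mm.

A 335×222 base slab with four walls standing on it — an open box. The base is 335 mm wide and the walls are 13 mm thick, so the internal width is 335 − 2 × 13 = 309 mm.


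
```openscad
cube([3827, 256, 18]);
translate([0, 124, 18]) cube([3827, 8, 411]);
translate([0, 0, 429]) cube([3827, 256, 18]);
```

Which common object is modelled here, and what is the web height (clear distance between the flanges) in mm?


An I-beam. The web height is 411 mm.

Two wide flanges with a thin centred web — an I-beam. Overall 447 mm minus two 18 mm flanges gives a web of 447 − 2·18 = 411 mm.


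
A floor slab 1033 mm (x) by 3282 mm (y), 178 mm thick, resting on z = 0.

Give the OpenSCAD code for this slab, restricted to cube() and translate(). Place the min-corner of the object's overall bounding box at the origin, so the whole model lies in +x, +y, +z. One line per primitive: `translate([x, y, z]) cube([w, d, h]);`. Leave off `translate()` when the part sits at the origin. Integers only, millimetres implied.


cube([1033, 3282, 178]);


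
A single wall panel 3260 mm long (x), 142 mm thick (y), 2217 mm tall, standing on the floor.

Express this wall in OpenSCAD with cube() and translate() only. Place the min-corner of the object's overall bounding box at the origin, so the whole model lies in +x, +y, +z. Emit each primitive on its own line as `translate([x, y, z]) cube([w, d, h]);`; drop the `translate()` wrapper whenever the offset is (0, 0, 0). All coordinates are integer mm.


cube([3260, 142, 2217]);


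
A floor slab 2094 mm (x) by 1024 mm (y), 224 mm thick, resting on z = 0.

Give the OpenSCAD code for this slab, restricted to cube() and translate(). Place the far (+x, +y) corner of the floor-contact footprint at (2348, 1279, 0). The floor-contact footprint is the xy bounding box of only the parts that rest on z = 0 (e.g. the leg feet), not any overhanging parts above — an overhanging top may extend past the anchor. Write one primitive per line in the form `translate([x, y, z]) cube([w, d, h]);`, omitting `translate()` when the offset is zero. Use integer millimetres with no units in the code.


translate([254, 255, 0]) cube([2094, 1024, 224]);
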